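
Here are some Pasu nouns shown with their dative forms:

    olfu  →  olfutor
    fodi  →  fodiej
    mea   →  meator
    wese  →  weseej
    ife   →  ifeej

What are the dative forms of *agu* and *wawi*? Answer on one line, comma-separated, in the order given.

agutor, wawiej

The suffix is conditioned by the last vowel: -ej when the last vowel of the stem is a front vowel (*fodi*, *wese*, *ife*); -tor when the last vowel of the stem is a back vowel (*olfu*, *mea*).
*agu*: last vowel = /u/, a back vowel → -tor → *agutor*.
*wawi* — last vowel /i/ (a front vowel) → -ej → *wawiej*.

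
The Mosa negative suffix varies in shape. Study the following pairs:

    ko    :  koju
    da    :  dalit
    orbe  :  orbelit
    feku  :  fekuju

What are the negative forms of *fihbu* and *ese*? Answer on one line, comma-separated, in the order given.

The suffix is conditioned by the last vowel: -ju when the last vowel of the stem is a rounded vowel (*ko*, *feku*); -lit when the last vowel of the stem is an unrounded vowel (*da*, *orbe*).
*fihbu*: last vowel = /u/, a rounded vowel → -ju → *fihbuju*.
The last vowel of *ese* is /e/, which is an unrounded vowel, so the suffix is -lit, giving *eselit*.

fihbuju, eselit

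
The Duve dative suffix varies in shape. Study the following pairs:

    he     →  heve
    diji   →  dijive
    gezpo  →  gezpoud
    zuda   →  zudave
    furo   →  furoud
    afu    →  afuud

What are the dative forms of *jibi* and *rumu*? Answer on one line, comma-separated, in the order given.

The pattern is rounding harmony: -ud when the last vowel of the stem is a rounded vowel (*gezpo*, *furo*, *afu*); -ve when the last vowel of the stem is an unrounded vowel (*he*, *diji*, *zuda*).
*jibi*: last vowel = /i/, an unrounded vowel → -ve → *jibive*.
The last vowel of *rumu* is /u/, which is a rounded vowel, so the suffix is -ud, giving *rumuud*.

jibive, rumuud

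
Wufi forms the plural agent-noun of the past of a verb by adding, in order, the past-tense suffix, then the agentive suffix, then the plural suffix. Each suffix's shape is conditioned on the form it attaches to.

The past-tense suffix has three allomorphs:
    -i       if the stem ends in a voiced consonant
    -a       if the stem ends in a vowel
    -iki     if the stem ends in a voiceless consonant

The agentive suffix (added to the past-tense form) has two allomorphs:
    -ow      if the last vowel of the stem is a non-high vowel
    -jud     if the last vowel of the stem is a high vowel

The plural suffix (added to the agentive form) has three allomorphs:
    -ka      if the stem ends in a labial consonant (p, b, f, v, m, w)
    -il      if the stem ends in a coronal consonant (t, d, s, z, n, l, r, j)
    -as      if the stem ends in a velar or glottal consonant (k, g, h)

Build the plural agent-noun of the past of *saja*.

Since the final sound of *saja* is /a/ (a vowel), it takes -a, giving *sajaa*.
The last vowel of the past-tense form *sajaa* is /a/, which is a non-high vowel, so the agentive suffix is -ow, giving *sajaaow*.
Since the final consonant of the agentive form *sajaaow* is /w/ (labial), it takes -ka, giving *sajaaowka*.

sajaaowka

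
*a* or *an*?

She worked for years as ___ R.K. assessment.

The indefinite article is chosen by the initial *sound* of the following word, not its spelling.
The initialism *R.K.* is read letter by letter; the first letter, R, is pronounced /ɑr/, which begins with a vowel sound.
So the article is *an*: She worked for years as an R.K. assessment.

an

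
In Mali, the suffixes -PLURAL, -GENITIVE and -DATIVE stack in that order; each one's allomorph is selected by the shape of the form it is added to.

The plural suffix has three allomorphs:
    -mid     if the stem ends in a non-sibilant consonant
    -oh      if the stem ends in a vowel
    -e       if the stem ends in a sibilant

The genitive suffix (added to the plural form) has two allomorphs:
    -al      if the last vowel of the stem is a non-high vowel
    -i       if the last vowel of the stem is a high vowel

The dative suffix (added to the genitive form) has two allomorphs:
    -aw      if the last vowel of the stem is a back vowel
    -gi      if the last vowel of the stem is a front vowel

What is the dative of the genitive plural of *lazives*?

lazivesealaw

Since the final sound of *lazives* is /s/ (a sibilant), it takes -e, giving *lazivese*.
The plural form *lazivese* — last vowel /e/ (a non-high vowel) → -al → *laziveseal*.
Since the last vowel of the genitive form *laziveseal* is /a/ (a back vowel), it takes -aw, giving *lazivesealaw*.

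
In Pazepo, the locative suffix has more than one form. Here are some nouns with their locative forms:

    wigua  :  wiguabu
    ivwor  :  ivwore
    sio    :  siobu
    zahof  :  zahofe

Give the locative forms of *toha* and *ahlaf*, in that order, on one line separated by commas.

The alternation tracks the final sound of the stem — -e when the stem ends in a consonant (*ivwor*, *zahof*); -bu when the stem ends in a vowel (*wigua*, *sio*).
*toha* — final sound /a/ (a vowel) → -bu → *tohabu*.
*ahlaf*: final sound = /f/, a consonant → -e → *ahlafe*.

tohabu, ahlafe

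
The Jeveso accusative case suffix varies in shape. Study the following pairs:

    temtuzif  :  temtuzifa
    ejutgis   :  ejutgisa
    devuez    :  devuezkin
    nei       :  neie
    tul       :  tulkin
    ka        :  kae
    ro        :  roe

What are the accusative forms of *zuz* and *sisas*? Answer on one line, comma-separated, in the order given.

The pattern is voicing of the final sound: -a when the stem ends in a voiceless consonant (*temtuzif*, *ejutgis*); -kin when the stem ends in a voiced consonant (*devuez*, *tul*); -e when the stem ends in a vowel (*nei*, *ka*, *ro*).
The final sound of *zuz* is /z/, which is a voiced consonant, so the suffix is -kin, giving *zuzkin*.
The final sound of *sisas* is /s/, which is a voiceless consonant, so the suffix is -a, giving *sisasa*.

zuzkin, sisasa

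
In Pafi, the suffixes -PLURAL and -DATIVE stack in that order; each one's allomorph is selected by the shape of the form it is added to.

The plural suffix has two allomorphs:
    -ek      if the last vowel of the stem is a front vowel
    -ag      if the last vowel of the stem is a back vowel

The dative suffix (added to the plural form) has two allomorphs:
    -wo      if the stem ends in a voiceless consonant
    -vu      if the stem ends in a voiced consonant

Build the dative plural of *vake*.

The last vowel of *vake* is /e/, which is a front vowel, so the plural suffix is -ek, giving *vakeek*.
The final consonant of the plural form *vakeek* is /k/, which is voiceless, so the dative suffix is -wo, giving *vakeekwo*.

vakeekwo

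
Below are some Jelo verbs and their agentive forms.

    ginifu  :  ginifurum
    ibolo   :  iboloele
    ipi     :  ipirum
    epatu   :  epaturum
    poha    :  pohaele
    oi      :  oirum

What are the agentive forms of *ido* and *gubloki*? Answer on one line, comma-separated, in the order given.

The suffix is conditioned by the last vowel: -rum when the last vowel of the stem is a high vowel (*ginifu*, *ipi*, *epatu*, *oi*); -ele when the last vowel of the stem is a non-high vowel (*ibolo*, *poha*).
*ido*: last vowel = /o/, a non-high vowel → -ele → *idoele*.
*gubloki* — last vowel /i/ (a high vowel) → -rum → *gublokirum*.

idoele, gublokirum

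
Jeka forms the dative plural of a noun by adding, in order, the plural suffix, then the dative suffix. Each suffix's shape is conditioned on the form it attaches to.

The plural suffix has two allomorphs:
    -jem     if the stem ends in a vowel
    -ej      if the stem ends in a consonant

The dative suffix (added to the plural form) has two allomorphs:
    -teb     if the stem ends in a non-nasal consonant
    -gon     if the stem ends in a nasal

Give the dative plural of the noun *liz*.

*liz* — final sound /z/ (a consonant) → -ej → *lizej*.
The final consonant of the plural form *lizej* is /j/, which is non-nasal, so the dative suffix is -teb, giving *lizejteb*.

lizejteb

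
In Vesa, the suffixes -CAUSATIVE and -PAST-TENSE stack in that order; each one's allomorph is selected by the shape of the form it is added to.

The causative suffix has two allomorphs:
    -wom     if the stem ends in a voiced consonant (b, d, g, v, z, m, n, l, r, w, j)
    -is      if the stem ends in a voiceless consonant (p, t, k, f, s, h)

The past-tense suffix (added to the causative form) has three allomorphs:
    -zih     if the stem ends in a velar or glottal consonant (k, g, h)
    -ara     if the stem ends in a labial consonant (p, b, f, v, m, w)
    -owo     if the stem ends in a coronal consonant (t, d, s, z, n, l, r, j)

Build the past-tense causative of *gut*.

gutisowo

*gut*: final consonant = /t/, voiceless → -is → *gutis*.
The causative form *gutis* — final consonant /s/ (coronal) → -owo → *gutisowo*.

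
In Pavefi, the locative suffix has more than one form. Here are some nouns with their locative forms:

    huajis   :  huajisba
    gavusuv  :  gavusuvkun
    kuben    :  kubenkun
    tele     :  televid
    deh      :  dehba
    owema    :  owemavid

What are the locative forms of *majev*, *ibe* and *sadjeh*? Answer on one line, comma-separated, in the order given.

Looking at the final sound of each stem: -ba when the stem ends in a voiceless consonant (*huajis*, *deh*); -kun when the stem ends in a voiced consonant (*gavusuv*, *kuben*); -vid when the stem ends in a vowel (*tele*, *owema*).
*majev*: final sound = /v/, a voiced consonant → -kun → *majevkun*.
The final sound of *ibe* is /e/, which is a vowel, so the suffix is -vid, giving *ibevid*.
*sadjeh*: final sound = /h/, a voiceless consonant → -ba → *sadjehba*.

majevkun, ibevid, sadjehba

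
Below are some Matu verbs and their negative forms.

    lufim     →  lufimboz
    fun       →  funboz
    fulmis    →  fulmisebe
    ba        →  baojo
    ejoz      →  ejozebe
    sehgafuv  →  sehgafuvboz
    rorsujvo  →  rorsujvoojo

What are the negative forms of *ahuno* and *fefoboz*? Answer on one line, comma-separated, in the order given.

ahunoojo, fefobozebe

The pattern is sibilance of the final sound: -ebe when the stem ends in a sibilant (*fulmis*, *ejoz*); -boz when the stem ends in a non-sibilant consonant (*lufim*, *fun*, *sehgafuv*); -ojo when the stem ends in a vowel (*ba*, *rorsujvo*).
The final sound of *ahuno* is /o/, which is a vowel, so the suffix is -ojo, giving *ahunoojo*.
The final sound of *fefoboz* is /z/, which is a sibilant, so the suffix is -ebe, giving *fefobozebe*.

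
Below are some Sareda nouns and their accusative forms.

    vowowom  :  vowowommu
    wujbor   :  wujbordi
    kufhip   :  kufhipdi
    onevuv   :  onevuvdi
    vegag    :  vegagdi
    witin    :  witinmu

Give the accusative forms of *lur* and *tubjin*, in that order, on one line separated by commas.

The pattern is nasality of the final consonant: -mu when the stem ends in a nasal (*vowowom*, *witin*); -di when the stem ends in a non-nasal consonant (*wujbor*, *kufhip*, *onevuv*, *vegag*).
The final consonant of *lur* is /r/, which is non-nasal, so the suffix is -di, giving *lurdi*.
The final consonant of *tubjin* is /n/, which is a nasal, so the suffix is -mu, giving *tubjinmu*.

lurdi, tubjinmu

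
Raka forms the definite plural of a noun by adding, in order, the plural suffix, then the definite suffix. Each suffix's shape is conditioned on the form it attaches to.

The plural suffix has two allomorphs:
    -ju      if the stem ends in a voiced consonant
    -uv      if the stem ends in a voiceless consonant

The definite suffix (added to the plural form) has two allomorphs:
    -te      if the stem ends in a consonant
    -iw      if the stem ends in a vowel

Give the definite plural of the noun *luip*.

The final consonant of *luip* is /p/, which is voiceless, so the plural suffix is -uv, giving *luipuv*.
The final sound of the plural form *luipuv* is /v/, which is a consonant, so the definite suffix is -te, giving *luipuvte*.

luipuvte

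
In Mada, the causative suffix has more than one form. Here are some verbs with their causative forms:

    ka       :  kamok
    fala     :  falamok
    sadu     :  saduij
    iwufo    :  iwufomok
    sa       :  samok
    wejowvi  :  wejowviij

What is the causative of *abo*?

abomok

The pattern is height harmony: -ij when the last vowel of the stem is a high vowel (*sadu*, *wejowvi*); -mok when the last vowel of the stem is a non-high vowel (*ka*, *fala*, *iwufo*, *sa*).
The last vowel of *abo* is /o/, which is a non-high vowel, so the suffix is -mok, giving *abomok*.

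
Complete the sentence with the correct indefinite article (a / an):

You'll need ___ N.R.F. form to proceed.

an

The indefinite article is chosen by the initial *sound* of the following word, not its spelling.
The initialism *N.R.F.* is read letter by letter; the first letter, N, is pronounced /ɛn/, which begins with a vowel sound.
So the article is *an*: You'll need an N.R.F. form to proceed.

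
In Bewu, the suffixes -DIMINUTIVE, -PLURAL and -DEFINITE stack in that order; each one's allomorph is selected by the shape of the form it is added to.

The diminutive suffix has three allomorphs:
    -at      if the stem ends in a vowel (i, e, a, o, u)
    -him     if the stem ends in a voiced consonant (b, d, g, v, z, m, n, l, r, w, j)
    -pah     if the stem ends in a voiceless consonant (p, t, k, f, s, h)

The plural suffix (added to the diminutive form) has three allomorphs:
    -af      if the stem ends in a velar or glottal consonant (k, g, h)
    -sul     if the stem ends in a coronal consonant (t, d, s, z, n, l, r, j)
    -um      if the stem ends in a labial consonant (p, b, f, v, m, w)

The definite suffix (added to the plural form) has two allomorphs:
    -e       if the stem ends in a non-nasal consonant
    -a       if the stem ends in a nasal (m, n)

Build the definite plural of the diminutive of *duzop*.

Since the final sound of *duzop* is /p/ (a voiceless consonant), it takes -pah, giving *duzoppah*.
The diminutive form *duzoppah*: final consonant = /h/, velar/glottal → -af → *duzoppahaf*.
The plural form *duzoppahaf*: final consonant = /f/, non-nasal → -e → *duzoppahafe*.

duzoppahafe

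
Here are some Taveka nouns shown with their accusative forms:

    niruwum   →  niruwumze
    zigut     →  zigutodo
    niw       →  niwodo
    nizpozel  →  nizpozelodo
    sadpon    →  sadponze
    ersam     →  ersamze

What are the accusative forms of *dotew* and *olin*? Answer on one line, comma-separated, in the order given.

The pattern is nasality of the final consonant: -ze when the stem ends in a nasal (*niruwum*, *sadpon*, *ersam*); -odo when the stem ends in a non-nasal consonant (*zigut*, *niw*, *nizpozel*).
The final consonant of *dotew* is /w/, which is non-nasal, so the suffix is -odo, giving *dotewodo*.
Since the final consonant of *olin* is /n/ (a nasal), it takes -ze, giving *olinze*.

dotewodo, olinze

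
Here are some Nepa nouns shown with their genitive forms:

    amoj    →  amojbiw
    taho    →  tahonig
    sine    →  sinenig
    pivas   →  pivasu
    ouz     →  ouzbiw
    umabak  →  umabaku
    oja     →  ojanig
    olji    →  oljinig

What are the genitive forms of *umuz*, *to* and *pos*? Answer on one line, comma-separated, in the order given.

The alternation tracks the final sound of the stem — -u when the stem ends in a voiceless consonant (*pivas*, *umabak*); -biw when the stem ends in a voiced consonant (*amoj*, *ouz*); -nig when the stem ends in a vowel (*taho*, *sine*, *oja*, *olji*).
*umuz*: final sound = /z/, a voiced consonant → -biw → *umuzbiw*.
*to*: final sound = /o/, a vowel → -nig → *tonig*.
*pos* — final sound /s/ (a voiceless consonant) → -u → *posu*.

umuzbiw, tonig, posu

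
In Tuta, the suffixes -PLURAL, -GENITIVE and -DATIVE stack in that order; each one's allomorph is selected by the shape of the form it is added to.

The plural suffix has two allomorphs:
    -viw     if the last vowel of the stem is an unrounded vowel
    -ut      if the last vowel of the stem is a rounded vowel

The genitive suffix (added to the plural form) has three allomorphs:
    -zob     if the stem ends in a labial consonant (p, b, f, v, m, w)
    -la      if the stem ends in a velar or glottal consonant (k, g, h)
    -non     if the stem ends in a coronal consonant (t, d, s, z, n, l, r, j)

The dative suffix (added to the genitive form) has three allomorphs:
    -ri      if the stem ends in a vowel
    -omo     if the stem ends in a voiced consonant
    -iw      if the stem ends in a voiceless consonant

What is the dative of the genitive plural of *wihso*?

The last vowel of *wihso* is /o/, which is a rounded vowel, so the plural suffix is -ut, giving *wihsout*.
The plural form *wihsout*: final consonant = /t/, coronal → -non → *wihsoutnon*.
The genitive form *wihsoutnon*: final sound = /n/, a voiced consonant → -omo → *wihsoutnonomo*.

wihsoutnonomo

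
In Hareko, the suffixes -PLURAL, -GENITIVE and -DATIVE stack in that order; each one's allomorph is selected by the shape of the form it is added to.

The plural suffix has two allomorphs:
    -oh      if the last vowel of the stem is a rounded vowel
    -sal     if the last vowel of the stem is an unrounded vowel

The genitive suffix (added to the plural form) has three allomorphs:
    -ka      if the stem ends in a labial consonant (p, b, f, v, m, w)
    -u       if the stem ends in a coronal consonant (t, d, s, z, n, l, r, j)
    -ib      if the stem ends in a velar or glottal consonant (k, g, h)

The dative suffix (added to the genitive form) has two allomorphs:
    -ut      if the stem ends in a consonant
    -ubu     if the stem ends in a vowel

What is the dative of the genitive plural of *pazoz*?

*pazoz* — last vowel /o/ (a rounded vowel) → -oh → *pazozoh*.
The plural form *pazozoh*: final consonant = /h/, velar/glottal → -ib → *pazozohib*.
The genitive form *pazozohib* — final sound /b/ (a consonant) → -ut → *pazozohibut*.

pazozohibut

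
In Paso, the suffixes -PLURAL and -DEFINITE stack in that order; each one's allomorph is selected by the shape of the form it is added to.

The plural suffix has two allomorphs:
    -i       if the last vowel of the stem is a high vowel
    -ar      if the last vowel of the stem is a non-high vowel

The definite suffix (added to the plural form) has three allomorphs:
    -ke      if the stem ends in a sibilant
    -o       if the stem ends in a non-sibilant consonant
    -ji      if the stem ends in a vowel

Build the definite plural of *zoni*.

zoniiji

*zoni*: last vowel = /i/, a high vowel → -i → *zonii*.
Since the final sound of the plural form *zonii* is /i/ (a vowel), it takes -ji, giving *zoniiji*.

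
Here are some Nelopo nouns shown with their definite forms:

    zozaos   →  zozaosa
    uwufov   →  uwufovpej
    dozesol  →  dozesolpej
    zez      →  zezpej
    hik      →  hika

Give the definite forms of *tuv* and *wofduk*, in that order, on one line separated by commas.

tuvpej, wofduka

The suffix is conditioned by the final consonant: -a when the stem ends in a voiceless consonant (*zozaos*, *hik*); -pej when the stem ends in a voiced consonant (*uwufov*, *dozesol*, *zez*).
*tuv*: final consonant = /v/, voiced → -pej → *tuvpej*.
*wofduk*: final consonant = /k/, voiceless → -a → *wofduka*.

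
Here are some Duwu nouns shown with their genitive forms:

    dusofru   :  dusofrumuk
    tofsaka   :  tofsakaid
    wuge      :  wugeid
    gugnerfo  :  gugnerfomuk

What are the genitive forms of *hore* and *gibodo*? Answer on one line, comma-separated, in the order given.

The alternation tracks the last vowel of the stem — -muk when the last vowel of the stem is a rounded vowel (*dusofru*, *gugnerfo*); -id when the last vowel of the stem is an unrounded vowel (*tofsaka*, *wuge*).
*hore* — last vowel /e/ (an unrounded vowel) → -id → *horeid*.
The last vowel of *gibodo* is /o/, which is a rounded vowel, so the suffix is -muk, giving *gibodomuk*.

horeid, gibodomuk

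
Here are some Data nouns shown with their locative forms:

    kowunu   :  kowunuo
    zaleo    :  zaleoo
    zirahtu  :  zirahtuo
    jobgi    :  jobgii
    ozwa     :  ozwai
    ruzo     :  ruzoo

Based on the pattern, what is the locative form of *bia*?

biai

The suffix is conditioned by the last vowel: -o when the last vowel of the stem is a rounded vowel (*kowunu*, *zaleo*, *zirahtu*, *ruzo*); -i when the last vowel of the stem is an unrounded vowel (*jobgi*, *ozwa*).
*bia* — last vowel /a/ (an unrounded vowel) → -i → *biai*.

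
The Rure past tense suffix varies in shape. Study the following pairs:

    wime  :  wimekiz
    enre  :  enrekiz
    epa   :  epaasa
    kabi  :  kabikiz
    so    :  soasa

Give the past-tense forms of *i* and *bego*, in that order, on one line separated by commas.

Looking at the last vowel of each stem: -kiz when the last vowel of the stem is a front vowel (*wime*, *enre*, *kabi*); -asa when the last vowel of the stem is a back vowel (*epa*, *so*).
*i* — last vowel /i/ (a front vowel) → -kiz → *ikiz*.
*bego* — last vowel /o/ (a back vowel) → -asa → *begoasa*.

ikiz, begoasa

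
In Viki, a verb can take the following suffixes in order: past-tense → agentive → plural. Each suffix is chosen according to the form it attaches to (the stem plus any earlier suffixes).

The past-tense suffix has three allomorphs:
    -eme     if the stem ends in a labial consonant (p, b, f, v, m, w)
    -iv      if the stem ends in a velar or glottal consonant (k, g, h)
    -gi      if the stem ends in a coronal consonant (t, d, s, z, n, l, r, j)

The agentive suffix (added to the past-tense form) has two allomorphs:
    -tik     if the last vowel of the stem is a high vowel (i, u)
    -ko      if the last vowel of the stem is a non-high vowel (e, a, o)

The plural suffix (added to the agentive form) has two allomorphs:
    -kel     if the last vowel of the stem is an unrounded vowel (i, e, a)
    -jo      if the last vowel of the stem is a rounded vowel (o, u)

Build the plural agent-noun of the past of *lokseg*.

loksegivtikkel

*lokseg* — final consonant /g/ (velar/glottal) → -iv → *loksegiv*.
Since the last vowel of the past-tense form *loksegiv* is /i/ (a high vowel), it takes -tik, giving *loksegivtik*.
The last vowel of the agentive form *loksegivtik* is /i/, which is an unrounded vowel, so the plural suffix is -kel, giving *loksegivtikkel*.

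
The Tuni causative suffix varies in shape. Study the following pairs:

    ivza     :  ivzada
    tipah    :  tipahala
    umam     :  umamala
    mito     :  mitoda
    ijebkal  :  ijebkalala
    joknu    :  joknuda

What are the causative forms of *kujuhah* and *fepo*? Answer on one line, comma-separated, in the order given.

The suffix is conditioned by the final sound: -ala when the stem ends in a consonant (*tipah*, *umam*, *ijebkal*); -da when the stem ends in a vowel (*ivza*, *mito*, *joknu*).
*kujuhah*: final sound = /h/, a consonant → -ala → *kujuhahala*.
*fepo*: final sound = /o/, a vowel → -da → *fepoda*.

kujuhahala, fepoda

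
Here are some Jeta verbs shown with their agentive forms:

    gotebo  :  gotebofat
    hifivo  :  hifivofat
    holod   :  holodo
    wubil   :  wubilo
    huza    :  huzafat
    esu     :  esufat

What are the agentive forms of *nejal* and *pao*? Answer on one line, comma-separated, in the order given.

The pattern is consonant vs. vowel: -o when the stem ends in a consonant (*holod*, *wubil*); -fat when the stem ends in a vowel (*gotebo*, *hifivo*, *huza*, *esu*).
Since the final sound of *nejal* is /l/ (a consonant), it takes -o, giving *nejalo*.
*pao* — final sound /o/ (a vowel) → -fat → *paofat*.

nejalo, paofat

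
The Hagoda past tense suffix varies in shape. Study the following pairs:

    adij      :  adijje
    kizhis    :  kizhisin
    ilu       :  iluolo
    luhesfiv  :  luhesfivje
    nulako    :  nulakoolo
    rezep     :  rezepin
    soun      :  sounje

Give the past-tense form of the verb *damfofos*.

The suffix is conditioned by the final sound: -in when the stem ends in a voiceless consonant (*kizhis*, *rezep*); -je when the stem ends in a voiced consonant (*adij*, *luhesfiv*, *soun*); -olo when the stem ends in a vowel (*ilu*, *nulako*).
The final sound of *damfofos* is /s/, which is a voiceless consonant, so the suffix is -in, giving *damfofosin*.

damfofosin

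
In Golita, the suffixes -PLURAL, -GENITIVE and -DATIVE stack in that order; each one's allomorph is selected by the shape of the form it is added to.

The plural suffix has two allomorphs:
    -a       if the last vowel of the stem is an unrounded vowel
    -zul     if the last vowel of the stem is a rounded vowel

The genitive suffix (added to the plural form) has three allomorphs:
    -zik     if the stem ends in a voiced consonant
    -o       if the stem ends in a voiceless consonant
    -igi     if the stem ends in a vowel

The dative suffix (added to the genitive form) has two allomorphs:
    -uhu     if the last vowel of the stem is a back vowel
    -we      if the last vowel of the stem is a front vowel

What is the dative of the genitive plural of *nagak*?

The last vowel of *nagak* is /a/, which is an unrounded vowel, so the plural suffix is -a, giving *nagaka*.
The plural form *nagaka* — final sound /a/ (a vowel) → -igi → *nagakaigi*.
The last vowel of the genitive form *nagakaigi* is /i/, which is a front vowel, so the dative suffix is -we, giving *nagakaigiwe*.

nagakaigiwe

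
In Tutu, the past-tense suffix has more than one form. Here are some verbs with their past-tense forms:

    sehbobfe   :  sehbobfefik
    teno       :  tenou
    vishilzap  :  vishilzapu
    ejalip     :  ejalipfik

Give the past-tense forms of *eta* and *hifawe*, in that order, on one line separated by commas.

etau, hifawefik

Looking at the last vowel of each stem: -fik when the last vowel of the stem is a front vowel (*sehbobfe*, *ejalip*); -u when the last vowel of the stem is a back vowel (*teno*, *vishilzap*).
The last vowel of *eta* is /a/, which is a back vowel, so the suffix is -u, giving *etau*.
*hifawe* — last vowel /e/ (a front vowel) → -fik → *hifawefik*.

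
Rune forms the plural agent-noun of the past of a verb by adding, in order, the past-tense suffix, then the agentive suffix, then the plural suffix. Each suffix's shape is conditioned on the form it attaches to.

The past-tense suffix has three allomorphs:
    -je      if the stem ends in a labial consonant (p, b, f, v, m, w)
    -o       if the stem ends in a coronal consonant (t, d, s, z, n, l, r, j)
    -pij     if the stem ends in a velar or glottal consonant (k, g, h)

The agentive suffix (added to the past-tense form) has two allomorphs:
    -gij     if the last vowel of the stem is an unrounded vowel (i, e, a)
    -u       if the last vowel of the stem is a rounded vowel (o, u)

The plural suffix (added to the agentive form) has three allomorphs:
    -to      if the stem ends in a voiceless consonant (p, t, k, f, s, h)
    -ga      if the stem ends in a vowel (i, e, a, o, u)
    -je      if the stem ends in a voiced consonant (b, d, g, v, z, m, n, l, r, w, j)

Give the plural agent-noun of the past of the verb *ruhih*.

*ruhih* — final consonant /h/ (velar/glottal) → -pij → *ruhihpij*.
The past-tense form *ruhihpij*: last vowel = /i/, an unrounded vowel → -gij → *ruhihpijgij*.
The agentive form *ruhihpijgij*: final sound = /j/, a voiced consonant → -je → *ruhihpijgijje*.

ruhihpijgijje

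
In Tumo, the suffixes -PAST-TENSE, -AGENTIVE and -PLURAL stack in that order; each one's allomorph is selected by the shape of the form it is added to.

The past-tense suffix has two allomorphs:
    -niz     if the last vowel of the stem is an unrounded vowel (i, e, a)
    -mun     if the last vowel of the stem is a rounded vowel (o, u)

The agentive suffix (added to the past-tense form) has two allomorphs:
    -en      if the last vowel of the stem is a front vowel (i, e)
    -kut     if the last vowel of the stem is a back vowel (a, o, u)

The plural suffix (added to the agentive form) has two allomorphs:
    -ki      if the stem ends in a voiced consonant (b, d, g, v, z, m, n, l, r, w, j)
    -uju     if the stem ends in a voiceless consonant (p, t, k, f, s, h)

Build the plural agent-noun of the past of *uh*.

uhmunkutuju

*uh*: last vowel = /u/, a rounded vowel → -mun → *uhmun*.
Since the last vowel of the past-tense form *uhmun* is /u/ (a back vowel), it takes -kut, giving *uhmunkut*.
Since the final consonant of the agentive form *uhmunkut* is /t/ (voiceless), it takes -uju, giving *uhmunkutuju*.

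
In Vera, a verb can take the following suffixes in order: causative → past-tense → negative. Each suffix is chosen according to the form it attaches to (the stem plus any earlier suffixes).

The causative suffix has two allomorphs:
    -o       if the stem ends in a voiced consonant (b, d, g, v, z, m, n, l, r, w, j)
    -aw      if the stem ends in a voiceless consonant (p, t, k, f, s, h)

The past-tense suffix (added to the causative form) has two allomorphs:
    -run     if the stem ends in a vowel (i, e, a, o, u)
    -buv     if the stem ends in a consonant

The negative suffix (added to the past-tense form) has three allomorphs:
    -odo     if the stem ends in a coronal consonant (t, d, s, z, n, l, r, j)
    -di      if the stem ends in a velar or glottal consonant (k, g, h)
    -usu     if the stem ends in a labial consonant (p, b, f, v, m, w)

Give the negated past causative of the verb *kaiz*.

*kaiz* — final consonant /z/ (voiced) → -o → *kaizo*.
The causative form *kaizo* — final sound /o/ (a vowel) → -run → *kaizorun*.
The past-tense form *kaizorun*: final consonant = /n/, coronal → -odo → *kaizorunodo*.

kaizorunodo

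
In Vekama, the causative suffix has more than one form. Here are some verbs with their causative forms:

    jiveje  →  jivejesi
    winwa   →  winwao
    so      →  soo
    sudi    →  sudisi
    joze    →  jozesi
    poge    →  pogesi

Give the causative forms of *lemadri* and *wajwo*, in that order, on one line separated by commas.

Looking at the last vowel of each stem: -si when the last vowel of the stem is a front vowel (*jiveje*, *sudi*, *joze*, *poge*); -o when the last vowel of the stem is a back vowel (*winwa*, *so*).
*lemadri*: last vowel = /i/, a front vowel → -si → *lemadrisi*.
The last vowel of *wajwo* is /o/, which is a back vowel, so the suffix is -o, giving *wajwoo*.

lemadrisi, wajwoo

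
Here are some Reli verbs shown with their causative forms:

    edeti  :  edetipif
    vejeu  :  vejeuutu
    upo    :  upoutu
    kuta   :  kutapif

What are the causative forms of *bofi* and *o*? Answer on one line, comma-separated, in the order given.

bofipif, outu

The pattern is rounding harmony: -utu when the last vowel of the stem is a rounded vowel (*vejeu*, *upo*); -pif when the last vowel of the stem is an unrounded vowel (*edeti*, *kuta*).
*bofi* — last vowel /i/ (an unrounded vowel) → -pif → *bofipif*.
The last vowel of *o* is /o/, which is a rounded vowel, so the suffix is -utu, giving *outu*.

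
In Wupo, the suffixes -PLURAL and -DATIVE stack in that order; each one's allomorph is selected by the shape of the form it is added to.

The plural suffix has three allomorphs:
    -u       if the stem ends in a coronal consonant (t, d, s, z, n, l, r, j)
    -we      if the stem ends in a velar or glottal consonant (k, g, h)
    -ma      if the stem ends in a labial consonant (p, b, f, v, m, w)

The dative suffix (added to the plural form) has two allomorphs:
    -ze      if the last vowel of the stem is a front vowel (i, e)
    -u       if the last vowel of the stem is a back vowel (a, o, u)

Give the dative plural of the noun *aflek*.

*aflek*: final consonant = /k/, velar/glottal → -we → *aflekwe*.
The last vowel of the plural form *aflekwe* is /e/, which is a front vowel, so the dative suffix is -ze, giving *aflekweze*.

aflekweze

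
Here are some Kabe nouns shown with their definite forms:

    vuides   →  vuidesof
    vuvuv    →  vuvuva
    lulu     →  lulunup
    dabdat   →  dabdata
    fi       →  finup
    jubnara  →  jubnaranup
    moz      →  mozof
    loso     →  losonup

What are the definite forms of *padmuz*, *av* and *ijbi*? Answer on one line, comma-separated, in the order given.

padmuzof, ava, ijbinup

The pattern is sibilance of the final sound: -of when the stem ends in a sibilant (*vuides*, *moz*); -a when the stem ends in a non-sibilant consonant (*vuvuv*, *dabdat*); -nup when the stem ends in a vowel (*lulu*, *fi*, *jubnara*, *loso*).
*padmuz*: final sound = /z/, a sibilant → -of → *padmuzof*.
Since the final sound of *av* is /v/ (a non-sibilant consonant), it takes -a, giving *ava*.
The final sound of *ijbi* is /i/, which is a vowel, so the suffix is -nup, giving *ijbinup*.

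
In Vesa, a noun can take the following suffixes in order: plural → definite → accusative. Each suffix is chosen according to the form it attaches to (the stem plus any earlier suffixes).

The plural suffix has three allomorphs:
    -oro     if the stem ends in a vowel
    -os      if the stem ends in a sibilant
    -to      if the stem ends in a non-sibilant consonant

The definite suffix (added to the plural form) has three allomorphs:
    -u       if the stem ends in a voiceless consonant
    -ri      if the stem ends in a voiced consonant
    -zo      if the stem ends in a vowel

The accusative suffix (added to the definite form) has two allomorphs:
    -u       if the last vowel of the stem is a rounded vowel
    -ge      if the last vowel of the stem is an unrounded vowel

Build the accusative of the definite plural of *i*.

iorozou

*i*: final sound = /i/, a vowel → -oro → *ioro*.
The plural form *ioro*: final sound = /o/, a vowel → -zo → *iorozo*.
The last vowel of the definite form *iorozo* is /o/, which is a rounded vowel, so the accusative suffix is -u, giving *iorozou*.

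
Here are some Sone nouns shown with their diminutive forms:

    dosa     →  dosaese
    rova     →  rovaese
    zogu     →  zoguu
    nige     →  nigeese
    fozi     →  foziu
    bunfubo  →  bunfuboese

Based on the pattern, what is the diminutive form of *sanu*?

The suffix is conditioned by the last vowel: -u when the last vowel of the stem is a high vowel (*zogu*, *fozi*); -ese when the last vowel of the stem is a non-high vowel (*dosa*, *rova*, *nige*, *bunfubo*).
The last vowel of *sanu* is /u/, which is a high vowel, so the suffix is -u, giving *sanuu*.

sanuu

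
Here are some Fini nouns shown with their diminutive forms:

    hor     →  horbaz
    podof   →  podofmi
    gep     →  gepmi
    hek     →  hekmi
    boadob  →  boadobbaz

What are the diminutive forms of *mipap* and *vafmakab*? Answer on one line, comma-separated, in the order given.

mipapmi, vafmakabbaz

The suffix is conditioned by the final consonant: -mi when the stem ends in a voiceless consonant (*podof*, *gep*, *hek*); -baz when the stem ends in a voiced consonant (*hor*, *boadob*).
The final consonant of *mipap* is /p/, which is voiceless, so the suffix is -mi, giving *mipapmi*.
Since the final consonant of *vafmakab* is /b/ (voiced), it takes -baz, giving *vafmakabbaz*.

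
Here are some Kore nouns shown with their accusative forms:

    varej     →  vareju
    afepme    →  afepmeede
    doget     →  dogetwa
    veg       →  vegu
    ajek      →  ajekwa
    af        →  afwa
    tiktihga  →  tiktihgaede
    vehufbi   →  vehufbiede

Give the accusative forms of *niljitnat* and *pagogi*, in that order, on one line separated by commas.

Looking at the final sound of each stem: -wa when the stem ends in a voiceless consonant (*doget*, *ajek*, *af*); -u when the stem ends in a voiced consonant (*varej*, *veg*); -ede when the stem ends in a vowel (*afepme*, *tiktihga*, *vehufbi*).
*niljitnat* — final sound /t/ (a voiceless consonant) → -wa → *niljitnatwa*.
*pagogi* — final sound /i/ (a vowel) → -ede → *pagogiede*.

niljitnatwa, pagogiede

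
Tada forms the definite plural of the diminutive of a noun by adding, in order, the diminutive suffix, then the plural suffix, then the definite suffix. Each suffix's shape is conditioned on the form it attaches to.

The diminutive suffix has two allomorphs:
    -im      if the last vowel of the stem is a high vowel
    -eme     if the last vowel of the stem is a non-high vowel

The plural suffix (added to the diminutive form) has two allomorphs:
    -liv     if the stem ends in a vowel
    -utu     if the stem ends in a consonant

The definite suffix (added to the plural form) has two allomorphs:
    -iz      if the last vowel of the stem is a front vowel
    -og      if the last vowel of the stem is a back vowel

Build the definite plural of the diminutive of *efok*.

efokemeliviz

Since the last vowel of *efok* is /o/ (a non-high vowel), it takes -eme, giving *efokeme*.
The diminutive form *efokeme* — final sound /e/ (a vowel) → -liv → *efokemeliv*.
Since the last vowel of the plural form *efokemeliv* is /i/ (a front vowel), it takes -iz, giving *efokemeliviz*.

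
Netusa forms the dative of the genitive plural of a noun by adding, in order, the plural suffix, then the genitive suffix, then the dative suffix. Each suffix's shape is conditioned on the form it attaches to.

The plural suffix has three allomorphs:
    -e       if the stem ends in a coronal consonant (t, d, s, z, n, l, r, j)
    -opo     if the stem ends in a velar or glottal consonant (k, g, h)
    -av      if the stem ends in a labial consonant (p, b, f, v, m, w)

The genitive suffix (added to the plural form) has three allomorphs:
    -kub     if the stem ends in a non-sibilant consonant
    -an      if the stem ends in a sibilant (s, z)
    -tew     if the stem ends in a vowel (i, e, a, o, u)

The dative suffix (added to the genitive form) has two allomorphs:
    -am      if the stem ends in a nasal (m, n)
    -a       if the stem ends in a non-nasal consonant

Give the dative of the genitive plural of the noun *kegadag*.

The final consonant of *kegadag* is /g/, which is velar/glottal, so the plural suffix is -opo, giving *kegadagopo*.
Since the final sound of the plural form *kegadagopo* is /o/ (a vowel), it takes -tew, giving *kegadagopotew*.
Since the final consonant of the genitive form *kegadagopotew* is /w/ (non-nasal), it takes -a, giving *kegadagopotewa*.

kegadagopotewa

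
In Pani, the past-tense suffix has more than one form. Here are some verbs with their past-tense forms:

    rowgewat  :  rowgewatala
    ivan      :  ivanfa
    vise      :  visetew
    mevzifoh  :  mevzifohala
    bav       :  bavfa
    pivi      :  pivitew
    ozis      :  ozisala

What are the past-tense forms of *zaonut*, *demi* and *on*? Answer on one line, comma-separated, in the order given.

zaonutala, demitew, onfa

The suffix is conditioned by the final sound: -ala when the stem ends in a voiceless consonant (*rowgewat*, *mevzifoh*, *ozis*); -fa when the stem ends in a voiced consonant (*ivan*, *bav*); -tew when the stem ends in a vowel (*vise*, *pivi*).
Since the final sound of *zaonut* is /t/ (a voiceless consonant), it takes -ala, giving *zaonutala*.
*demi* — final sound /i/ (a vowel) → -tew → *demitew*.
Since the final sound of *on* is /n/ (a voiced consonant), it takes -fa, giving *onfa*.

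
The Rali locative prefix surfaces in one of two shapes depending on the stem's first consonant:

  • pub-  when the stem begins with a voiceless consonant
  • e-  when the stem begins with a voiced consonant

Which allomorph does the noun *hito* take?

The first consonant of *hito* is /h/, which is voiceless, so the prefix is pub-.

pub-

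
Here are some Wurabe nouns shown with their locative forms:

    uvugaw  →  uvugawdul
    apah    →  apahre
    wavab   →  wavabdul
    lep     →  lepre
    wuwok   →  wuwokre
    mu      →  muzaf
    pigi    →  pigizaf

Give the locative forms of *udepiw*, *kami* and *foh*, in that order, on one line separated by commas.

udepiwdul, kamizaf, fohre

The pattern is voicing of the final sound: -re when the stem ends in a voiceless consonant (*apah*, *lep*, *wuwok*); -dul when the stem ends in a voiced consonant (*uvugaw*, *wavab*); -zaf when the stem ends in a vowel (*mu*, *pigi*).
The final sound of *udepiw* is /w/, which is a voiced consonant, so the suffix is -dul, giving *udepiwdul*.
Since the final sound of *kami* is /i/ (a vowel), it takes -zaf, giving *kamizaf*.
*foh*: final sound = /h/, a voiceless consonant → -re → *fohre*.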